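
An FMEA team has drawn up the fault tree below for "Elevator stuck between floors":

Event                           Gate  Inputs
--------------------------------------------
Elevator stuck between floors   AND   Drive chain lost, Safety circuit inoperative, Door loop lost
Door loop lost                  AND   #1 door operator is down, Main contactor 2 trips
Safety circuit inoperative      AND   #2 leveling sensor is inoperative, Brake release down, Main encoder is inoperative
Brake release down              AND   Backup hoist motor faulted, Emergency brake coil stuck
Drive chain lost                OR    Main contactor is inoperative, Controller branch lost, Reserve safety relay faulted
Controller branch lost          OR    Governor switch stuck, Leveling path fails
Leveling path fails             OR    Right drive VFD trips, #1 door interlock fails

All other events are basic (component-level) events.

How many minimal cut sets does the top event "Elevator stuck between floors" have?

5

Leveling path fails [OR]: union of children's cut sets → 2 cut set(s).
Controller branch lost [OR]: union of children's cut sets → 3 cut set(s).
Drive chain lost [OR]: union of children's cut sets → 5 cut set(s).
Brake release down [AND]: one cut set from each child combined → 1 × 1 = 1 cut set(s).
Safety circuit inoperative [AND]: one cut set from each child combined → 1 × 1 × 1 = 1 cut set(s).
Door loop lost [AND]: one cut set from each child combined → 1 × 1 = 1 cut set(s).
Elevator stuck between floors [AND]: one cut set from each child combined → 5 × 1 × 1 = 5 cut set(s).
Minimal cut sets: {#1 door operator is down, #2 leveling sensor is inoperative, Backup hoist motor faulted, Emergency brake coil stuck, Main contactor 2 trips, Main contactor is inoperative, Main encoder is inoperative}; {#1 door operator is down, #2 leveling sensor is inoperative, Backup hoist motor faulted, Emergency brake coil stuck, Governor switch stuck, Main contactor 2 trips, Main encoder is inoperative}; {#1 door operator is down, #2 leveling sensor is inoperative, Backup hoist motor faulted, Emergency brake coil stuck, Main contactor 2 trips, Main encoder is inoperative, Right drive VFD trips}; {#1 door interlock fails, #1 door operator is down, #2 leveling sensor is inoperative, Backup hoist motor faulted, Emergency brake coil stuck, Main contactor 2 trips, Main encoder is inoperative}; {#1 door operator is down, #2 leveling sensor is inoperative, Backup hoist motor faulted, Emergency brake coil stuck, Main contactor 2 trips, Main encoder is inoperative, Reserve safety relay faulted}.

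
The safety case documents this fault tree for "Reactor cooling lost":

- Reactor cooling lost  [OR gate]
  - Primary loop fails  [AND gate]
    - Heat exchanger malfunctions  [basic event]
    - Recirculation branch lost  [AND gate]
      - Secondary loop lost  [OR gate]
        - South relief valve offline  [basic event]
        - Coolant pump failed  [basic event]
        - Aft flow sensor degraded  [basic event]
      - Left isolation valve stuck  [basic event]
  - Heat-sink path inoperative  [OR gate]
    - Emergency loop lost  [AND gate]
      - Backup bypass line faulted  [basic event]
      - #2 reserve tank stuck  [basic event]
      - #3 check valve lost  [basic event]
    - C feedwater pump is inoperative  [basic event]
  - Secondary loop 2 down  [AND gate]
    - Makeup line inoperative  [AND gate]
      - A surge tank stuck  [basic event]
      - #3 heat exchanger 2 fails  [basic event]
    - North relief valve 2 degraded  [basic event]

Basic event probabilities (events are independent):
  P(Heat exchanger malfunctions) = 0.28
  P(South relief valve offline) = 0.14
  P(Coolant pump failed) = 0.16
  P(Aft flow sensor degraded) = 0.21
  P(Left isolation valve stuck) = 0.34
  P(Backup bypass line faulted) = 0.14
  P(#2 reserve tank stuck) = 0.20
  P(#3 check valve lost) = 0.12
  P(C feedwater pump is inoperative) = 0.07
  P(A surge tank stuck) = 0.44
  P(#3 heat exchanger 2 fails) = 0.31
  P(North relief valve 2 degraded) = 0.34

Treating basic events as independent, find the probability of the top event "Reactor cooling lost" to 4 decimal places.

P(Secondary loop lost) [OR] = 1 − (1−0.14) × (1−0.16) × (1−0.21) = 0.429304
P(Recirculation branch lost) [AND] = 0.429304 × 0.34 = 0.145963
P(Primary loop fails) [AND] = 0.28 × 0.145963 = 0.040870
P(Emergency loop lost) [AND] = 0.14 × 0.20 × 0.12 = 0.003360
P(Heat-sink path inoperative) [OR] = 1 − (1−0.003360) × (1−0.07) = 0.073125
P(Makeup line inoperative) [AND] = 0.44 × 0.31 = 0.136400
P(Secondary loop 2 down) [AND] = 0.136400 × 0.34 = 0.046376
P(Reactor cooling lost) [OR] = 1 − (1−0.040870) × (1−0.073125) × (1−0.046376) = 0.152234
Rounded to 4 decimal places: P(Reactor cooling lost) ≈ 0.1522.

0.1522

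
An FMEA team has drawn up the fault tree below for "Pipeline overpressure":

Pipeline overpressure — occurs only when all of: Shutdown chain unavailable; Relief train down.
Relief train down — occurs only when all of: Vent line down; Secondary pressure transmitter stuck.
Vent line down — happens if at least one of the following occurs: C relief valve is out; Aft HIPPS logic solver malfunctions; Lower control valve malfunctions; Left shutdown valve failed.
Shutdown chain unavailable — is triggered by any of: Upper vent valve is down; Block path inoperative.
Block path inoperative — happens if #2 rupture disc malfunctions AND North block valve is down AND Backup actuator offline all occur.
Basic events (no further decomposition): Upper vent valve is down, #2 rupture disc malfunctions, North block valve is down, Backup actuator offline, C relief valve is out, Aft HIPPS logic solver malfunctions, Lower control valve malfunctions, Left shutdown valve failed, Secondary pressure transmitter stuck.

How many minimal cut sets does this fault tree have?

Block path inoperative [AND]: one cut set from each child combined → 1 × 1 × 1 = 1 cut set(s).
Shutdown chain unavailable [OR]: union of children's cut sets → 2 cut set(s).
Vent line down [OR]: union of children's cut sets → 4 cut set(s).
Relief train down [AND]: one cut set from each child combined → 4 × 1 = 4 cut set(s).
Pipeline overpressure [AND]: one cut set from each child combined → 2 × 4 = 8 cut set(s).
Minimal cut sets: {C relief valve is out, Secondary pressure transmitter stuck, Upper vent valve is down}; {Aft HIPPS logic solver malfunctions, Secondary pressure transmitter stuck, Upper vent valve is down}; {Lower control valve malfunctions, Secondary pressure transmitter stuck, Upper vent valve is down}; {Left shutdown valve failed, Secondary pressure transmitter stuck, Upper vent valve is down}; {#2 rupture disc malfunctions, Backup actuator offline, C relief valve is out, North block valve is down, Secondary pressure transmitter stuck}; {#2 rupture disc malfunctions, Aft HIPPS logic solver malfunctions, Backup actuator offline, North block valve is down, Secondary pressure transmitter stuck}; {#2 rupture disc malfunctions, Backup actuator offline, Lower control valve malfunctions, North block valve is down, Secondary pressure transmitter stuck}; {#2 rupture disc malfunctions, Backup actuator offline, Left shutdown valve failed, North block valve is down, Secondary pressure transmitter stuck}.

8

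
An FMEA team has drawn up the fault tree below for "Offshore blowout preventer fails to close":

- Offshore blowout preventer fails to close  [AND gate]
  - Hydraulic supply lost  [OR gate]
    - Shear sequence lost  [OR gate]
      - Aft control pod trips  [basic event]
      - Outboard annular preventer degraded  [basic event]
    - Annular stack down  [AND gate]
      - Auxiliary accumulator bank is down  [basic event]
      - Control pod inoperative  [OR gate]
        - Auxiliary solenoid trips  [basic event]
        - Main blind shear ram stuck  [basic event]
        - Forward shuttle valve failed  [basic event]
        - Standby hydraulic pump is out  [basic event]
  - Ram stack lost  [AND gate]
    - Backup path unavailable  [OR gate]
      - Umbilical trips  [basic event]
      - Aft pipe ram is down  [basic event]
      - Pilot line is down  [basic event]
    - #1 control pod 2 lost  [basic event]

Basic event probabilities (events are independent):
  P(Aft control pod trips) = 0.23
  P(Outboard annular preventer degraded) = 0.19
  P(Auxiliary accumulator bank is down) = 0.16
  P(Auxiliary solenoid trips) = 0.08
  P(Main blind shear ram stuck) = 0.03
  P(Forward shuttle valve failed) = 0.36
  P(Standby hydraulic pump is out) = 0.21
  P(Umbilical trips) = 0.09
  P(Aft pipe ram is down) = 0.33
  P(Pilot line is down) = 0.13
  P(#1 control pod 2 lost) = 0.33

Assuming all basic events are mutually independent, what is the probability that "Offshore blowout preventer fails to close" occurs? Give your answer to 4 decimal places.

0.0668

P(Shear sequence lost) [OR] = 1 − (1−0.23) × (1−0.19) = 0.376300
P(Control pod inoperative) [OR] = 1 − (1−0.08) × (1−0.03) × (1−0.36) × (1−0.21) = 0.548803
P(Annular stack down) [AND] = 0.16 × 0.548803 = 0.087808
P(Hydraulic supply lost) [OR] = 1 − (1−0.376300) × (1−0.087808) = 0.431066
P(Backup path unavailable) [OR] = 1 − (1−0.09) × (1−0.33) × (1−0.13) = 0.469561
P(Ram stack lost) [AND] = 0.469561 × 0.33 = 0.154955
P(Offshore blowout preventer fails to close) [AND] = 0.431066 × 0.154955 = 0.066796
Rounded to 4 decimal places: P(Offshore blowout preventer fails to close) ≈ 0.0668.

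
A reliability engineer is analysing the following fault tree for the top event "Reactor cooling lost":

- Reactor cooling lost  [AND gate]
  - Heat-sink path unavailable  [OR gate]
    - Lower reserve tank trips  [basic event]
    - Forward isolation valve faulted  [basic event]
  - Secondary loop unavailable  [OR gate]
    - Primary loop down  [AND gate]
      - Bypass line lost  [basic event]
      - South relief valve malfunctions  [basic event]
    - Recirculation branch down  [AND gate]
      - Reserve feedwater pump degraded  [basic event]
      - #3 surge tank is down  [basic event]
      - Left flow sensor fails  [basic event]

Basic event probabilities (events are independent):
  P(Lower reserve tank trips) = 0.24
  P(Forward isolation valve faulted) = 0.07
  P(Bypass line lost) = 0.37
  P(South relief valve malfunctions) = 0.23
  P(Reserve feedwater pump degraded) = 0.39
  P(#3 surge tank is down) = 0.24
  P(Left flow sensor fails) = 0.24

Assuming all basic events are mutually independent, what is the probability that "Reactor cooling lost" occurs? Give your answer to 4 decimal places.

P(Heat-sink path unavailable) [OR] = 1 − (1−0.24) × (1−0.07) = 0.293200
P(Primary loop down) [AND] = 0.37 × 0.23 = 0.085100
P(Recirculation branch down) [AND] = 0.39 × 0.24 × 0.24 = 0.022464
P(Secondary loop unavailable) [OR] = 1 − (1−0.085100) × (1−0.022464) = 0.105652
P(Reactor cooling lost) [AND] = 0.293200 × 0.105652 = 0.030977
Rounded to 4 decimal places: P(Reactor cooling lost) ≈ 0.0310.

0.0310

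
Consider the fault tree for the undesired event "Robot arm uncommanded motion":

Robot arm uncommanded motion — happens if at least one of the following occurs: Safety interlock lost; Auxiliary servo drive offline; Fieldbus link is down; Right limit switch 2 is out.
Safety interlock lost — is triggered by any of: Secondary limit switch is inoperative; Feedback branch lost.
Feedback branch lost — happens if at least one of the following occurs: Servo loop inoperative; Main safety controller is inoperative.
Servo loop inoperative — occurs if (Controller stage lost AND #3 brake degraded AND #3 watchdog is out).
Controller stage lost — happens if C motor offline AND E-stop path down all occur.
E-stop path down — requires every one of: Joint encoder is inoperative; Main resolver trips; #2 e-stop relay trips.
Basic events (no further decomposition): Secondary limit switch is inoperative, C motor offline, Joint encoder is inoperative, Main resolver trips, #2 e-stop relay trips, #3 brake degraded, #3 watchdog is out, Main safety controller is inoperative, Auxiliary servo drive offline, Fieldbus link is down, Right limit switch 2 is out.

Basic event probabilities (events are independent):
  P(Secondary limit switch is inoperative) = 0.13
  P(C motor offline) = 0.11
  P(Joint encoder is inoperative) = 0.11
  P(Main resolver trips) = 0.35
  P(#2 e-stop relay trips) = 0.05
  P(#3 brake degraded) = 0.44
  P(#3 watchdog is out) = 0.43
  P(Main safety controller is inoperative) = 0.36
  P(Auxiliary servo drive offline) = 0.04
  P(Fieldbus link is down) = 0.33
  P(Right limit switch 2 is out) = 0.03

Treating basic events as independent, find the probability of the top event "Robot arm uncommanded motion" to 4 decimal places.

P(E-stop path down) [AND] = 0.11 × 0.35 × 0.05 = 0.001925
P(Controller stage lost) [AND] = 0.11 × 0.001925 = 0.000212
P(Servo loop inoperative) [AND] = 0.000212 × 0.44 × 0.43 = 0.000040
P(Feedback branch lost) [OR] = 1 − (1−0.000040) × (1−0.36) = 0.360026
P(Safety interlock lost) [OR] = 1 − (1−0.13) × (1−0.360026) = 0.443223
P(Robot arm uncommanded motion) [OR] = 1 − (1−0.443223) × (1−0.04) × (1−0.33) × (1−0.03) = 0.652625
Rounded to 4 decimal places: P(Robot arm uncommanded motion) ≈ 0.6526.

0.6526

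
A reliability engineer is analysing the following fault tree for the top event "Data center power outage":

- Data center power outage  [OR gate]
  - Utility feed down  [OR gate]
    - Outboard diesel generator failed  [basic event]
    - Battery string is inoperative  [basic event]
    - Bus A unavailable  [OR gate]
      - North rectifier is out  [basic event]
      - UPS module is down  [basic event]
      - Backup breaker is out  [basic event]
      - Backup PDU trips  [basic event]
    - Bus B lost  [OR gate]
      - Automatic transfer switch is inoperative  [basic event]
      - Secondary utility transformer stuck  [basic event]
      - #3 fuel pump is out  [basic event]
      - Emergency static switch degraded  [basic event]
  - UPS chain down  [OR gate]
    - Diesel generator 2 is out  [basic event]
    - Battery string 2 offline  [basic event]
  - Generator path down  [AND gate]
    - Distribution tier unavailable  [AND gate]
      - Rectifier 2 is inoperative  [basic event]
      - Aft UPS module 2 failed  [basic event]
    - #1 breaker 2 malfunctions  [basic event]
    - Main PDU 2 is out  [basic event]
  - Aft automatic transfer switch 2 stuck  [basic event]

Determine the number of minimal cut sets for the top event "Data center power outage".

14

Bus A unavailable [OR]: union of children's cut sets → 4 cut set(s).
Bus B lost [OR]: union of children's cut sets → 4 cut set(s).
Utility feed down [OR]: union of children's cut sets → 10 cut set(s).
UPS chain down [OR]: union of children's cut sets → 2 cut set(s).
Distribution tier unavailable [AND]: one cut set from each child combined → 1 × 1 = 1 cut set(s).
Generator path down [AND]: one cut set from each child combined → 1 × 1 × 1 = 1 cut set(s).
Data center power outage [OR]: union of children's cut sets → 14 cut set(s).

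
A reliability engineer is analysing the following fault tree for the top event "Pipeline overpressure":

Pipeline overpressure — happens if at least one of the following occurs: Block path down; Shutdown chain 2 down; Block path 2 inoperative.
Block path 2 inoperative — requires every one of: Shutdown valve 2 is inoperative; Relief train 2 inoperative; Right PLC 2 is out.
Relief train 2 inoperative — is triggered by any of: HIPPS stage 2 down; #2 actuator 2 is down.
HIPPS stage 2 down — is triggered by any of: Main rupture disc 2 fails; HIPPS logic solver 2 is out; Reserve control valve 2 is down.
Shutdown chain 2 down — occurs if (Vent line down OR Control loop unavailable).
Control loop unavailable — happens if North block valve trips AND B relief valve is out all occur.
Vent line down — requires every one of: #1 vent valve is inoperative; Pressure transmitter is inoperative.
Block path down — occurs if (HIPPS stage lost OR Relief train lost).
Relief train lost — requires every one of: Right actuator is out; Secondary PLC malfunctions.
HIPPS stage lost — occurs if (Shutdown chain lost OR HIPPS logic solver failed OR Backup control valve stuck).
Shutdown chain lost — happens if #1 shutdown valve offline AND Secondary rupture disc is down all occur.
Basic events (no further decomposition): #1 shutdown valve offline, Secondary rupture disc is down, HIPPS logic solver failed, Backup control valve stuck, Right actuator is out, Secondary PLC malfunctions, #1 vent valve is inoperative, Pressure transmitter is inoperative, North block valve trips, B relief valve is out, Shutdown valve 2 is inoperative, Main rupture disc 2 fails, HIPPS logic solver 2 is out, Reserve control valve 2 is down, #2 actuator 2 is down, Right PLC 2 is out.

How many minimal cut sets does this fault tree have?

Shutdown chain lost [AND]: one cut set from each child combined → 1 × 1 = 1 cut set(s).
HIPPS stage lost [OR]: union of children's cut sets → 3 cut set(s).
Relief train lost [AND]: one cut set from each child combined → 1 × 1 = 1 cut set(s).
Block path down [OR]: union of children's cut sets → 4 cut set(s).
Vent line down [AND]: one cut set from each child combined → 1 × 1 = 1 cut set(s).
Control loop unavailable [AND]: one cut set from each child combined → 1 × 1 = 1 cut set(s).
Shutdown chain 2 down [OR]: union of children's cut sets → 2 cut set(s).
HIPPS stage 2 down [OR]: union of children's cut sets → 3 cut set(s).
Relief train 2 inoperative [OR]: union of children's cut sets → 4 cut set(s).
Block path 2 inoperative [AND]: one cut set from each child combined → 1 × 4 × 1 = 4 cut set(s).
Pipeline overpressure [OR]: union of children's cut sets → 10 cut set(s).
Minimal cut sets: {#1 shutdown valve offline, Secondary rupture disc is down}; {HIPPS logic solver failed}; {Backup control valve stuck}; {Right actuator is out, Secondary PLC malfunctions}; {#1 vent valve is inoperative, Pressure transmitter is inoperative}; {B relief valve is out, North block valve trips}; {Main rupture disc 2 fails, Right PLC 2 is out, Shutdown valve 2 is inoperative}; {HIPPS logic solver 2 is out, Right PLC 2 is out, Shutdown valve 2 is inoperative}; {Reserve control valve 2 is down, Right PLC 2 is out, Shutdown valve 2 is inoperative}; {#2 actuator 2 is down, Right PLC 2 is out, Shutdown valve 2 is inoperative}.

10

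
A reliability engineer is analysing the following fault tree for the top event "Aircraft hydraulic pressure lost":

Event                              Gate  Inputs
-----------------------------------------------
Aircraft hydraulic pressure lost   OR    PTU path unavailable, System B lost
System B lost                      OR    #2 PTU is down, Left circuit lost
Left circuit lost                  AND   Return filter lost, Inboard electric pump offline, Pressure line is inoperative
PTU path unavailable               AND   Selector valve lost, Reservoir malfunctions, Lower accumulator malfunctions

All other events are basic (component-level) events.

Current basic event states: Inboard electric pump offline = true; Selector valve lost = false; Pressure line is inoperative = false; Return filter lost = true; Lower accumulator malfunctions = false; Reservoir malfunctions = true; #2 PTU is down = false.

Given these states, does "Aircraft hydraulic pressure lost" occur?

No

PTU path unavailable [AND]: Selector valve lost=not, Reservoir malfunctions=occurs, Lower accumulator malfunctions=not → not all inputs occur → does not occur.
Left circuit lost [AND]: Return filter lost=occurs, Inboard electric pump offline=occurs, Pressure line is inoperative=not → not all inputs occur → does not occur.
System B lost [OR]: #2 PTU is down=not, Left circuit lost=not → no input occurs → does not occur.
Aircraft hydraulic pressure lost [OR]: PTU path unavailable=not, System B lost=not → no input occurs → does not occur.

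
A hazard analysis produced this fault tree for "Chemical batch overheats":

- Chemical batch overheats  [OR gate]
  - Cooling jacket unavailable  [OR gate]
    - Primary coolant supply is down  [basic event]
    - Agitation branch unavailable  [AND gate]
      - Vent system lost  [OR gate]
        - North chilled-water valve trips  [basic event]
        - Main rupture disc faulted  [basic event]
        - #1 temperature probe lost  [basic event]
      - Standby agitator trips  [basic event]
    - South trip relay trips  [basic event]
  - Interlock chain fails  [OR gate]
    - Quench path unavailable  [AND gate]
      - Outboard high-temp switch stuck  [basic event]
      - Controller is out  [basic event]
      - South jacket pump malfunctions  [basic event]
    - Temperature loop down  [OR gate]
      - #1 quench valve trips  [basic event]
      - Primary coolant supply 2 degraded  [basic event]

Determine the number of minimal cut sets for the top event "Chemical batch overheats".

Vent system lost [OR]: union of children's cut sets → 3 cut set(s).
Agitation branch unavailable [AND]: one cut set from each child combined → 3 × 1 = 3 cut set(s).
Cooling jacket unavailable [OR]: union of children's cut sets → 5 cut set(s).
Quench path unavailable [AND]: one cut set from each child combined → 1 × 1 × 1 = 1 cut set(s).
Temperature loop down [OR]: union of children's cut sets → 2 cut set(s).
Interlock chain fails [OR]: union of children's cut sets → 3 cut set(s).
Chemical batch overheats [OR]: union of children's cut sets → 8 cut set(s).
Minimal cut sets: {Primary coolant supply is down}; {North chilled-water valve trips, Standby agitator trips}; {Main rupture disc faulted, Standby agitator trips}; {#1 temperature probe lost, Standby agitator trips}; {South trip relay trips}; {Controller is out, Outboard high-temp switch stuck, South jacket pump malfunctions}; {#1 quench valve trips}; {Primary coolant supply 2 degraded}.

8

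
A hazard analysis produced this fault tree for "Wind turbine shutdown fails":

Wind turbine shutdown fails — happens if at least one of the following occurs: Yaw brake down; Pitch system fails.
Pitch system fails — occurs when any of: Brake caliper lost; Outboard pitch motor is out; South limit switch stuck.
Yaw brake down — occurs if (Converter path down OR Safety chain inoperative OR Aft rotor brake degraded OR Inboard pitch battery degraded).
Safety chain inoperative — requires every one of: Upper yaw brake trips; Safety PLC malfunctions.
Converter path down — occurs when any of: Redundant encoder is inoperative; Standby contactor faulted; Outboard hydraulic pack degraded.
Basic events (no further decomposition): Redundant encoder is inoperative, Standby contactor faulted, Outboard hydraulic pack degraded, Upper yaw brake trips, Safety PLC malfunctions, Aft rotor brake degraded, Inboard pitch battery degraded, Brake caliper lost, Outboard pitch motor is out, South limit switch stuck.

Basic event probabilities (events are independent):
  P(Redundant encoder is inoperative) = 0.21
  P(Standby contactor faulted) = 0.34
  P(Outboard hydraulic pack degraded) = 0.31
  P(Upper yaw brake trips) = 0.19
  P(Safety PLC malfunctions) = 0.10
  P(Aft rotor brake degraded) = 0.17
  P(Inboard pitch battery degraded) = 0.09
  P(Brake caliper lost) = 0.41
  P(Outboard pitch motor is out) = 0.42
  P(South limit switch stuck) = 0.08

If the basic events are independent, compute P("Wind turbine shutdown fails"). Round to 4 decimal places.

0.9161

P(Converter path down) [OR] = 1 − (1−0.21) × (1−0.34) × (1−0.31) = 0.640234
P(Safety chain inoperative) [AND] = 0.19 × 0.10 = 0.019000
P(Yaw brake down) [OR] = 1 − (1−0.640234) × (1−0.019000) × (1−0.17) × (1−0.09) = 0.733432
P(Pitch system fails) [OR] = 1 − (1−0.41) × (1−0.42) × (1−0.08) = 0.685176
P(Wind turbine shutdown fails) [OR] = 1 − (1−0.733432) × (1−0.685176) = 0.916078
Rounded to 4 decimal places: P(Wind turbine shutdown fails) ≈ 0.9161.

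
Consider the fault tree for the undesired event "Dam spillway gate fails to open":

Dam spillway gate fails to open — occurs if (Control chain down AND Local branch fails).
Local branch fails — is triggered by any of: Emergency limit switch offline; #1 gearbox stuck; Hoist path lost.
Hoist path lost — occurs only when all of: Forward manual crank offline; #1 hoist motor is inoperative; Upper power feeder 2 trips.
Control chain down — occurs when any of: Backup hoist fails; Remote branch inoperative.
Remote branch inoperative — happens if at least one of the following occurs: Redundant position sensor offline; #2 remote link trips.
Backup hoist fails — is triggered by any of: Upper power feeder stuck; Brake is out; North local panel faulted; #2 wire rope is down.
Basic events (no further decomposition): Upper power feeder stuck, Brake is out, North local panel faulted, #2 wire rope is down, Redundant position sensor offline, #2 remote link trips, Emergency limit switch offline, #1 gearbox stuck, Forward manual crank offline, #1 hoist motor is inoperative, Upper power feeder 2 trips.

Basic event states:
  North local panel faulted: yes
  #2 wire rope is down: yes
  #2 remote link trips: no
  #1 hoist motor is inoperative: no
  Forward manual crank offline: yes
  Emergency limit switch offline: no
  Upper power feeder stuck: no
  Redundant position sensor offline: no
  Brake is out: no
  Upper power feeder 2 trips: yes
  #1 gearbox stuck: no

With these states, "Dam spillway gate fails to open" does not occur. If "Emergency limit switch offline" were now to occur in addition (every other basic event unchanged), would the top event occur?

Yes

Counterfactual: set "Emergency limit switch offline" to occurred.
Backup hoist fails [OR]: Upper power feeder stuck=not, Brake is out=not, North local panel faulted=occurs, #2 wire rope is down=occurs → at least one input occurs → occurs.
Remote branch inoperative [OR]: Redundant position sensor offline=not, #2 remote link trips=not → no input occurs → does not occur.
Control chain down [OR]: Backup hoist fails=occurs, Remote branch inoperative=not → at least one input occurs → occurs.
Hoist path lost [AND]: Forward manual crank offline=occurs, #1 hoist motor is inoperative=not, Upper power feeder 2 trips=occurs → not all inputs occur → does not occur.
Local branch fails [OR]: Emergency limit switch offline=occurs, #1 gearbox stuck=not, Hoist path lost=not → at least one input occurs → occurs.
Dam spillway gate fails to open [AND]: Control chain down=occurs, Local branch fails=occurs → all inputs occur → occurs.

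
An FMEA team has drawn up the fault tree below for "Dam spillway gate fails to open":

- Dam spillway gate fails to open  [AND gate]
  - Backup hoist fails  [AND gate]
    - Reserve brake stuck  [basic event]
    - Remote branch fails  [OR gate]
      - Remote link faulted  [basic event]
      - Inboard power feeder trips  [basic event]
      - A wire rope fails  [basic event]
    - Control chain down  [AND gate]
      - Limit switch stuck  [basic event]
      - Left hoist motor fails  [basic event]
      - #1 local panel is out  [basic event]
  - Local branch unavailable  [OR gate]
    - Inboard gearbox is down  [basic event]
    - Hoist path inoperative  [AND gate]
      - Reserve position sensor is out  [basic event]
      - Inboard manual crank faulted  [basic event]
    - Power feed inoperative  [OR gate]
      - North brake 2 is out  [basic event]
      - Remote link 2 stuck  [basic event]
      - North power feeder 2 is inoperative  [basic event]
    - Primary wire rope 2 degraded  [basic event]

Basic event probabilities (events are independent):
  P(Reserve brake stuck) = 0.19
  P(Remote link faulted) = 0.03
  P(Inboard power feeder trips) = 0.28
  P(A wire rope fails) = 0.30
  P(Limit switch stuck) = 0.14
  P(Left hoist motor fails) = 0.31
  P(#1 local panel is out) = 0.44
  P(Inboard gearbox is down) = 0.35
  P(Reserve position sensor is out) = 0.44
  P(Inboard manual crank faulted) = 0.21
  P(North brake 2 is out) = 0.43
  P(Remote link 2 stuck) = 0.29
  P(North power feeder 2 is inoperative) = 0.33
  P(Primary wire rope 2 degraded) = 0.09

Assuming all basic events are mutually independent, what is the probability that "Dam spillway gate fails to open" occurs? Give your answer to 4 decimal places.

P(Remote branch fails) [OR] = 1 − (1−0.03) × (1−0.28) × (1−0.30) = 0.511120
P(Control chain down) [AND] = 0.14 × 0.31 × 0.44 = 0.019096
P(Backup hoist fails) [AND] = 0.19 × 0.511120 × 0.019096 = 0.001854
P(Hoist path inoperative) [AND] = 0.44 × 0.21 = 0.092400
P(Power feed inoperative) [OR] = 1 − (1−0.43) × (1−0.29) × (1−0.33) = 0.728851
P(Local branch unavailable) [OR] = 1 − (1−0.35) × (1−0.092400) × (1−0.728851) × (1−0.09) = 0.854435
P(Dam spillway gate fails to open) [AND] = 0.001854 × 0.854435 = 0.001584
Rounded to 4 decimal places: P(Dam spillway gate fails to open) ≈ 0.0016.

0.0016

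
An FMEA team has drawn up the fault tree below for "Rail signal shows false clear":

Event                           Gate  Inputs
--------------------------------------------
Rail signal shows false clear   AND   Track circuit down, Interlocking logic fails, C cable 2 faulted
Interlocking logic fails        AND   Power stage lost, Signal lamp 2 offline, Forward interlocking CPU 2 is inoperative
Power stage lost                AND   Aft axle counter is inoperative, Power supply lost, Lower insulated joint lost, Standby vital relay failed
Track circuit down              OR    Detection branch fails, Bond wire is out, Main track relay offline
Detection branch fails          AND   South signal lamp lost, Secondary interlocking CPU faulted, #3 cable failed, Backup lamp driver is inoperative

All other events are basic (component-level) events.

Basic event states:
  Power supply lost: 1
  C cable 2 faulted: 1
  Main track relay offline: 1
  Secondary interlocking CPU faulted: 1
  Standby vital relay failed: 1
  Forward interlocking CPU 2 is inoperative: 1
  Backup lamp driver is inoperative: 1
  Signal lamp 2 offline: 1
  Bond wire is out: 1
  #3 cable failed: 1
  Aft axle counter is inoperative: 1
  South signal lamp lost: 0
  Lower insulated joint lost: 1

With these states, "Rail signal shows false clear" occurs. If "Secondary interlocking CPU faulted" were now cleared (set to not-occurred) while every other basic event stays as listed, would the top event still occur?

Yes

Counterfactual: set "Secondary interlocking CPU faulted" to not occurred.
Detection branch fails [AND]: South signal lamp lost=not, Secondary interlocking CPU faulted=not, #3 cable failed=occurs, Backup lamp driver is inoperative=occurs → not all inputs occur → does not occur.
Track circuit down [OR]: Detection branch fails=not, Bond wire is out=occurs, Main track relay offline=occurs → at least one input occurs → occurs.
Power stage lost [AND]: Aft axle counter is inoperative=occurs, Power supply lost=occurs, Lower insulated joint lost=occurs, Standby vital relay failed=occurs → all inputs occur → occurs.
Interlocking logic fails [AND]: Power stage lost=occurs, Signal lamp 2 offline=occurs, Forward interlocking CPU 2 is inoperative=occurs → all inputs occur → occurs.
Rail signal shows false clear [AND]: Track circuit down=occurs, Interlocking logic fails=occurs, C cable 2 faulted=occurs → all inputs occur → occurs.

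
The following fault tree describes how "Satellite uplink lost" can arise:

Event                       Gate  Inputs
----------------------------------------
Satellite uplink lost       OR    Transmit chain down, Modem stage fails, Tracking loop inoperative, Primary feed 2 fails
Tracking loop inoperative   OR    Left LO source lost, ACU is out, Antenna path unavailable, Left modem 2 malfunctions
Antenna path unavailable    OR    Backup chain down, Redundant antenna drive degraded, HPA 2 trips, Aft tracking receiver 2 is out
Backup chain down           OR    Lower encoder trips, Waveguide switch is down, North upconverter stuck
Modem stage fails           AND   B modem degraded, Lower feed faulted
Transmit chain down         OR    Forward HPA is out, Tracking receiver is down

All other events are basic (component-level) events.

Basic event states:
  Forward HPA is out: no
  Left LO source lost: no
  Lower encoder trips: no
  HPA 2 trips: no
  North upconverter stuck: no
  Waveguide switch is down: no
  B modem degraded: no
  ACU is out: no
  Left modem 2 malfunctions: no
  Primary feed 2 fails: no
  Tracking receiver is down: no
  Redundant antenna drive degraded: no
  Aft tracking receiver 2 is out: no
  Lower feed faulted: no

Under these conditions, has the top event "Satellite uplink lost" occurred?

No

Transmit chain down [OR]: Forward HPA is out=not, Tracking receiver is down=not → no input occurs → does not occur.
Modem stage fails [AND]: B modem degraded=not, Lower feed faulted=not → not all inputs occur → does not occur.
Backup chain down [OR]: Lower encoder trips=not, Waveguide switch is down=not, North upconverter stuck=not → no input occurs → does not occur.
Antenna path unavailable [OR]: Backup chain down=not, Redundant antenna drive degraded=not, HPA 2 trips=not, Aft tracking receiver 2 is out=not → no input occurs → does not occur.
Tracking loop inoperative [OR]: Left LO source lost=not, ACU is out=not, Antenna path unavailable=not, Left modem 2 malfunctions=not → no input occurs → does not occur.
Satellite uplink lost [OR]: Transmit chain down=not, Modem stage fails=not, Tracking loop inoperative=not, Primary feed 2 fails=not → no input occurs → does not occur.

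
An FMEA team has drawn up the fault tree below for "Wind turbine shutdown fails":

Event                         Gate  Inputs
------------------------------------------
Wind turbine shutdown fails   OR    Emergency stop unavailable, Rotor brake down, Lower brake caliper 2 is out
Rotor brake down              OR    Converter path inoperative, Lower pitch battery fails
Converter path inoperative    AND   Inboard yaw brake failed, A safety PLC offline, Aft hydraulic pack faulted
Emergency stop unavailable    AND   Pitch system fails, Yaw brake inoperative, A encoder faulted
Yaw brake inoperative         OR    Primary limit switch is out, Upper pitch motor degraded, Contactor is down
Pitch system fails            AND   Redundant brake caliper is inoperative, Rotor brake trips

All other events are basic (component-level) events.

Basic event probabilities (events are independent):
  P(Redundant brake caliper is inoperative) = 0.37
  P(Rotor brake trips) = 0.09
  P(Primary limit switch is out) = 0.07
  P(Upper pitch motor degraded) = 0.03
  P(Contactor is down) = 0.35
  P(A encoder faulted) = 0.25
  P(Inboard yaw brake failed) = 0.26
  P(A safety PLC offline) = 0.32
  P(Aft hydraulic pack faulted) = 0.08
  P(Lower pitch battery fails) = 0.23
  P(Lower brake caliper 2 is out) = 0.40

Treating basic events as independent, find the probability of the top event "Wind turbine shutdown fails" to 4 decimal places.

0.5427

P(Pitch system fails) [AND] = 0.37 × 0.09 = 0.033300
P(Yaw brake inoperative) [OR] = 1 − (1−0.07) × (1−0.03) × (1−0.35) = 0.413635
P(Emergency stop unavailable) [AND] = 0.033300 × 0.413635 × 0.25 = 0.003444
P(Converter path inoperative) [AND] = 0.26 × 0.32 × 0.08 = 0.006656
P(Rotor brake down) [OR] = 1 − (1−0.006656) × (1−0.23) = 0.235125
P(Wind turbine shutdown fails) [OR] = 1 − (1−0.003444) × (1−0.235125) × (1−0.40) = 0.542656
Rounded to 4 decimal places: P(Wind turbine shutdown fails) ≈ 0.5427.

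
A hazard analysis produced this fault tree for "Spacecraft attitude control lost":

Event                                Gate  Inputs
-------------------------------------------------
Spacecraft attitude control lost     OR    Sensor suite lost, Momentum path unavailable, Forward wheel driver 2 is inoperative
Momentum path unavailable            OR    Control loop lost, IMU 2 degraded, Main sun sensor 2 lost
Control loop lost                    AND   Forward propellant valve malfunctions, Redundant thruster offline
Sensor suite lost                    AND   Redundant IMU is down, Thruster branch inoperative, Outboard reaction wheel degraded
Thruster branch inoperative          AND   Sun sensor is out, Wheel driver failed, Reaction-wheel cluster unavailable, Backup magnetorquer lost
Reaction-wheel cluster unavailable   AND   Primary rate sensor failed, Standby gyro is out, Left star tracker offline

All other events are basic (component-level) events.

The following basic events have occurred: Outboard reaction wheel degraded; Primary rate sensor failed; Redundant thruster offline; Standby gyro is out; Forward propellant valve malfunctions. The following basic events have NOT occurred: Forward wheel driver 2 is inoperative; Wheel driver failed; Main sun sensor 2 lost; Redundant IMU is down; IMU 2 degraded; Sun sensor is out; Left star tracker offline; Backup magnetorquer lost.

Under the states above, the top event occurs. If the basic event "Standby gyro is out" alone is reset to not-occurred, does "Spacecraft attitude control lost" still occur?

Yes

Counterfactual: set "Standby gyro is out" to not occurred.
Reaction-wheel cluster unavailable [AND]: Primary rate sensor failed=occurs, Standby gyro is out=not, Left star tracker offline=not → not all inputs occur → does not occur.
Thruster branch inoperative [AND]: Sun sensor is out=not, Wheel driver failed=not, Reaction-wheel cluster unavailable=not, Backup magnetorquer lost=not → not all inputs occur → does not occur.
Sensor suite lost [AND]: Redundant IMU is down=not, Thruster branch inoperative=not, Outboard reaction wheel degraded=occurs → not all inputs occur → does not occur.
Control loop lost [AND]: Forward propellant valve malfunctions=occurs, Redundant thruster offline=occurs → all inputs occur → occurs.
Momentum path unavailable [OR]: Control loop lost=occurs, IMU 2 degraded=not, Main sun sensor 2 lost=not → at least one input occurs → occurs.
Spacecraft attitude control lost [OR]: Sensor suite lost=not, Momentum path unavailable=occurs, Forward wheel driver 2 is inoperative=not → at least one input occurs → occurs.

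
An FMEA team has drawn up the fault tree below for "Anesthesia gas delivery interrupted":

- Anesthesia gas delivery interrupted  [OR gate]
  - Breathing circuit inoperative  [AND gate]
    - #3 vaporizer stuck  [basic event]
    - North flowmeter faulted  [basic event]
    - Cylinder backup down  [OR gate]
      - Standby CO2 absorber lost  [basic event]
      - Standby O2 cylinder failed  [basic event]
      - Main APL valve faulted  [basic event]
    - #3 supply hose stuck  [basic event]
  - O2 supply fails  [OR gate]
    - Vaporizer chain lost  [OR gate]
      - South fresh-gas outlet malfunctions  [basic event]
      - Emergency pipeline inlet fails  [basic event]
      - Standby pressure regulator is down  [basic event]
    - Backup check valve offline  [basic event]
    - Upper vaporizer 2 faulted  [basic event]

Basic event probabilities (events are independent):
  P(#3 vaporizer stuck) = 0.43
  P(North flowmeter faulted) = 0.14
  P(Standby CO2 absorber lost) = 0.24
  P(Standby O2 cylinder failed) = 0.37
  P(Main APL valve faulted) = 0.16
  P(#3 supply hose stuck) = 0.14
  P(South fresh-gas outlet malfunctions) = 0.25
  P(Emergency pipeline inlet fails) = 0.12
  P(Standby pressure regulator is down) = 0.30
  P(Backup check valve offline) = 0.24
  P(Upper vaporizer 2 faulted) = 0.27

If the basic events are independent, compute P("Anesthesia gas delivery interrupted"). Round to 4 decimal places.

0.7450

P(Cylinder backup down) [OR] = 1 − (1−0.24) × (1−0.37) × (1−0.16) = 0.597808
P(Breathing circuit inoperative) [AND] = 0.43 × 0.14 × 0.597808 × 0.14 = 0.005038
P(Vaporizer chain lost) [OR] = 1 − (1−0.25) × (1−0.12) × (1−0.30) = 0.538000
P(O2 supply fails) [OR] = 1 − (1−0.538000) × (1−0.24) × (1−0.27) = 0.743682
P(Anesthesia gas delivery interrupted) [OR] = 1 − (1−0.005038) × (1−0.743682) = 0.744973
Rounded to 4 decimal places: P(Anesthesia gas delivery interrupted) ≈ 0.7450.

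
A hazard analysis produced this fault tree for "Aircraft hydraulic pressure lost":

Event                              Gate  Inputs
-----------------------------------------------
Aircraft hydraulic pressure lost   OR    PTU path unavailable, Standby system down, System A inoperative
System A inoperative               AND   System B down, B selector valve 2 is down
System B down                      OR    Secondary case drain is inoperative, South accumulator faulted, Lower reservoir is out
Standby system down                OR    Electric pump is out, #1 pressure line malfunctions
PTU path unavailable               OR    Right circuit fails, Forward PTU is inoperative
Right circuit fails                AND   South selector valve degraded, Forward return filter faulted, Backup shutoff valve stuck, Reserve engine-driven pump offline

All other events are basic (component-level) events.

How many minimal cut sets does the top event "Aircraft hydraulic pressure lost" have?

7

Right circuit fails [AND]: one cut set from each child combined → 1 × 1 × 1 × 1 = 1 cut set(s).
PTU path unavailable [OR]: union of children's cut sets → 2 cut set(s).
Standby system down [OR]: union of children's cut sets → 2 cut set(s).
System B down [OR]: union of children's cut sets → 3 cut set(s).
System A inoperative [AND]: one cut set from each child combined → 3 × 1 = 3 cut set(s).
Aircraft hydraulic pressure lost [OR]: union of children's cut sets → 7 cut set(s).
Minimal cut sets: {Backup shutoff valve stuck, Forward return filter faulted, Reserve engine-driven pump offline, South selector valve degraded}; {Forward PTU is inoperative}; {Electric pump is out}; {#1 pressure line malfunctions}; {B selector valve 2 is down, Secondary case drain is inoperative}; {B selector valve 2 is down, South accumulator faulted}; {B selector valve 2 is down, Lower reservoir is out}.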